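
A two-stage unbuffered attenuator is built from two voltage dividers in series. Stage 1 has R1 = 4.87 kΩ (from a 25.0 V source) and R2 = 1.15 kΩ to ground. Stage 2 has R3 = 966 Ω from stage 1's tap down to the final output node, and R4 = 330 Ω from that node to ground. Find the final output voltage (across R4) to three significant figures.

Stage 2 presents R3+R4 = 1296 Ω as a load on stage 1's tap.
Stage 1's lower leg becomes R2‖(R3+R4) = 609.3 Ω, so V_mid = 25.0 × 609.3/5479 = 2.780 V.
Stage 2 is itself unloaded: V_out = V_mid × R4/(R3+R4) = 2.780 × 330/1296 = 0.708 V.

V_out ≈ 0.708 V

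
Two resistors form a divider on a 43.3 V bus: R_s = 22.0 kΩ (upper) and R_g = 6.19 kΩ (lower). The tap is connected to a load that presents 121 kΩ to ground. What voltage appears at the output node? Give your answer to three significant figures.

V_out ≈ 9.14 V

The load sits in parallel with R_g: R_g‖R_L = (6.19 × 121) / (6.19 + 121) = 5.889 kΩ.
V_out = 43.3 × 5.889 / (22.0 + 5.889) = 43.3 × 5.889/27.89 = 9.14 V.
(Unloaded it would have been 9.51 V.)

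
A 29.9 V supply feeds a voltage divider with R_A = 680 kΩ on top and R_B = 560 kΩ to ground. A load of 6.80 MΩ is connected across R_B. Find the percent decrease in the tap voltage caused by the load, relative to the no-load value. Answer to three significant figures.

The divider's output (Thévenin) resistance is R_A‖R_B = 307.1 kΩ.
Fractional drop under load = R_th/(R_th + R_L) = 307.1 / (307.1 + 6800) = 0.04321.
So the output falls by 4.32 %.

4.32 %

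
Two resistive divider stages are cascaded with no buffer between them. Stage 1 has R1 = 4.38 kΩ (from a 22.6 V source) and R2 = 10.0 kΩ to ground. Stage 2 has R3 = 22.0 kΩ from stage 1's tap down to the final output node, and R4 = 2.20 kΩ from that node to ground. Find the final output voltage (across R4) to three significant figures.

Stage 2 presents R3+R4 = 24.20 kΩ as a load on stage 1's tap.
Stage 1's lower leg becomes R2‖(R3+R4) = 7.076 kΩ, so V_mid = 22.6 × 7.076/11.46 = 13.96 V.
Stage 2 is itself unloaded: V_out = V_mid × R4/(R3+R4) = 13.96 × 2.20/24.20 = 1.27 V.

V_out ≈ 1.27 V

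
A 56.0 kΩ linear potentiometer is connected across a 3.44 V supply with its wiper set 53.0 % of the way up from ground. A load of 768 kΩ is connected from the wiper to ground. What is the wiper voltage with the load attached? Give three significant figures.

The wiper splits the pot into (1−α)R = 26.32 kΩ above and αR = 29.68 kΩ below.
Lower section ‖ load = 28.58 kΩ.
V_wiper = 3.44 × 28.58/(26.32 + 28.58) = 1.79 V.

V ≈ 1.79 V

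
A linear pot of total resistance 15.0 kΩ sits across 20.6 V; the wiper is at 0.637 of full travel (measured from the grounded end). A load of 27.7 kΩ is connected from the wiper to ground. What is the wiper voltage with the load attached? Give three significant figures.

The wiper splits the pot into (1−α)R = 5.445 kΩ above and αR = 9.555 kΩ below.
Lower section ‖ load = 7.104 kΩ.
V_wiper = 20.6 × 7.104/(5.445 + 7.104) = 11.7 V.

V ≈ 11.7 V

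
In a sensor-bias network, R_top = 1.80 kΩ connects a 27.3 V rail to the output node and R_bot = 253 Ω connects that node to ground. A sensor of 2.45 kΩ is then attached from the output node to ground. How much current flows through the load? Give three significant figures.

I_L ≈ 1.26 mA

R_bot‖R_L = 229.3 Ω; V_out = 27.3 × 229.3/2029 = 3.085 V.
I_L = V_out / R_L = 3.085 / 2.45 kΩ = 1.26 mA.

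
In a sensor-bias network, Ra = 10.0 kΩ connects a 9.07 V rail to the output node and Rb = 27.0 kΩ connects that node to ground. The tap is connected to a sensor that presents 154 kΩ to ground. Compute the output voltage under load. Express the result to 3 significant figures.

The load sits in parallel with Rb: Rb‖R_L = (27.0 × 154) / (27.0 + 154) = 22.97 kΩ.
V_out = 9.07 × 22.97 / (10.0 + 22.97) = 9.07 × 22.97/32.97 = 6.32 V.
(Unloaded it would have been 6.62 V.)

V_out ≈ 6.32 V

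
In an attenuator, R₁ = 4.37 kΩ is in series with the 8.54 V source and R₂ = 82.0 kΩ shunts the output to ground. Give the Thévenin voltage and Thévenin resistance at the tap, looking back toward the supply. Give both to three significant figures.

V_th = 8.11 V, R_th = 4.15 kΩ

V_th is the open-circuit tap voltage: 8.54 × 82.0/(4.37 + 82.0) = 8.11 V.
With the supply zeroed, R₁ and R₂ appear in parallel from the tap: R_th = R₁‖R₂ = (4.37 × 82.0)/86.37 = 4.15 kΩ.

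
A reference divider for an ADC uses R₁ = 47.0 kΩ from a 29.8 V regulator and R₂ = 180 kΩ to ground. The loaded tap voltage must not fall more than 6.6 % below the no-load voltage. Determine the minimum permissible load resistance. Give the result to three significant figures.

R_L(min) ≈ 527 kΩ

Output resistance R_th = R₁‖R₂ = (47.0 × 180)/227.0 = 37.27 kΩ.
The fractional drop is R_th/(R_th + R_L); requiring this ≤ 0.0660 gives R_L ≥ R_th(1/0.0660 − 1) = 37.27 × 14.15 = 527 kΩ.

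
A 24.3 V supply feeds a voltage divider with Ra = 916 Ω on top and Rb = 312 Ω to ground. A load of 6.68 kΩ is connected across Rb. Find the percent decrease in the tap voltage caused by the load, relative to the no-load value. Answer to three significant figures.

The divider's output (Thévenin) resistance is Ra‖Rb = 232.7 Ω.
Fractional drop under load = R_th/(R_th + R_L) = 232.7 / (232.7 + 6680) = 0.03367.
So the output falls by 3.37 %.

3.37 %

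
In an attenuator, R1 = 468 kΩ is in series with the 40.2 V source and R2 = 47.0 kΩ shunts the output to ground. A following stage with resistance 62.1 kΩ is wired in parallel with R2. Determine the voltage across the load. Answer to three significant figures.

The load sits in parallel with R2: R2‖R_L = (47.0 × 62.1) / (47.0 + 62.1) = 26.75 kΩ.
V_out = 40.2 × 26.75 / (468 + 26.75) = 40.2 × 26.75/494.8 = 2.17 V.
(Unloaded it would have been 3.67 V.)

V_out ≈ 2.17 V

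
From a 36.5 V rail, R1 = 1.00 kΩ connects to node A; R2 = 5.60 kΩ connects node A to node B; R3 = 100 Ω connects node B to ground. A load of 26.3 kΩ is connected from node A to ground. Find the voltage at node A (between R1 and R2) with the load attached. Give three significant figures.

Below node A the series string R2+R3 = 5700 Ω sits in parallel with the 26300 Ω load: 4685 Ω.
V_A = 36.5 × 4685/(1000 + 4685) = 30.1 V.

V ≈ 30.1 V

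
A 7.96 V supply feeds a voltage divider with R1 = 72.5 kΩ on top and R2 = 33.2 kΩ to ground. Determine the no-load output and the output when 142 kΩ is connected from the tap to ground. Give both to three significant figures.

Unloaded: 2.50 V; loaded: 2.15 V

Open-circuit: V = 7.96 × 33.2/(72.5 + 33.2) = 2.50 V.
With the load, R2 becomes R2‖R_L = 26.91 kΩ, so V = 7.96 × 26.91/99.41 = 2.15 V.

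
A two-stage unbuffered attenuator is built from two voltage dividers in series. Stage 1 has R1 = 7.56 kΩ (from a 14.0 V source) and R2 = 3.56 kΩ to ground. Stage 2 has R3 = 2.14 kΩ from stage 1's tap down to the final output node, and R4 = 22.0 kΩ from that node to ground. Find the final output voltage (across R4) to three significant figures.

Stage 2 presents R3+R4 = 24.14 kΩ as a load on stage 1's tap.
Stage 1's lower leg becomes R2‖(R3+R4) = 3.102 kΩ, so V_mid = 14.0 × 3.102/10.66 = 4.074 V.
Stage 2 is itself unloaded: V_out = V_mid × R4/(R3+R4) = 4.074 × 22.0/24.14 = 3.71 V.

V_out ≈ 3.71 V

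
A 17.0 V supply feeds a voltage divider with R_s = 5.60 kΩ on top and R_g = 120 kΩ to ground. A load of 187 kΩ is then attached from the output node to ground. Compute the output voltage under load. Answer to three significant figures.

The load sits in parallel with R_g: R_g‖R_L = (120 × 187) / (120 + 187) = 73.09 kΩ.
V_out = 17.0 × 73.09 / (5.60 + 73.09) = 17.0 × 73.09/78.69 = 15.8 V.

V_out ≈ 15.8 V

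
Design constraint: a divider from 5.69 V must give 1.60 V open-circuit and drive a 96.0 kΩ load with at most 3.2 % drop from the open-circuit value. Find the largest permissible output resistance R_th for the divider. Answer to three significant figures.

Loading drop = R_th/(R_th + R_L) ≤ 0.0320, so R_th ≤ R_L · ε/(1−ε) = 96.0 kΩ × 0.0320/0.9680 = 3.17 kΩ.

R_th ≤ 3.17 kΩ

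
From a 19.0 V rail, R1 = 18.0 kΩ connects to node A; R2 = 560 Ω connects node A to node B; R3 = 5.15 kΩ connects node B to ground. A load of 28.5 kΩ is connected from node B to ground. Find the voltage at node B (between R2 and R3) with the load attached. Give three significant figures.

V ≈ 3.62 V

At node B, R3 is in parallel with the load: R3‖R_L = 4362 Ω.
Below node A the resistance is R2 + (R3‖R_L) = 4922 Ω, so V_A = 19.0 × 4922/22920 = 4.080 V.
Then V_B = V_A × (R3‖R_L)/(R2 + R3‖R_L) = 4.080 × 4362/4922 = 3.62 V.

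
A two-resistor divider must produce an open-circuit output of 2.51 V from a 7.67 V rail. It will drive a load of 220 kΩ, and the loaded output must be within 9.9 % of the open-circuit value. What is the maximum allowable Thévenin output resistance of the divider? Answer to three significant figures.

Loading drop = R_th/(R_th + R_L) ≤ 0.0990, so R_th ≤ R_L · ε/(1−ε) = 220 kΩ × 0.0990/0.9010 = 24.2 kΩ.
(Any R1, R2 with R2/(R1+R2) = 0.327 and R1‖R2 ≤ 24.2 kΩ will meet the spec.)

R_th ≤ 24.2 kΩ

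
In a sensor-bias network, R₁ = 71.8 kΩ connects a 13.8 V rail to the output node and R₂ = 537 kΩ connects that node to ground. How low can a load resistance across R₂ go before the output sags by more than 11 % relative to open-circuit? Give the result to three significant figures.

R_L(min) ≈ 512 kΩ

Output resistance R_th = R₁‖R₂ = (71.8 × 537)/608.8 = 63.33 kΩ.
The fractional drop is R_th/(R_th + R_L); requiring this ≤ 0.110 gives R_L ≥ R_th(1/0.110 − 1) = 63.33 × 8.091 = 512 kΩ.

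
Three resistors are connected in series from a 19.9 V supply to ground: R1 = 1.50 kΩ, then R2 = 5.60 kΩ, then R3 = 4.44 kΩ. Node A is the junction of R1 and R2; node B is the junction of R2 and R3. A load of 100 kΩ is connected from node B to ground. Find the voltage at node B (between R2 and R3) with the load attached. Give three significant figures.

V ≈ 7.45 V

At node B, R3 is in parallel with the load: R3‖R_L = 4.251 kΩ.
Below node A the resistance is R2 + (R3‖R_L) = 9.851 kΩ, so V_A = 19.9 × 9.851/11.35 = 17.27 V.
Then V_B = V_A × (R3‖R_L)/(R2 + R3‖R_L) = 17.27 × 4.251/9.851 = 7.45 V.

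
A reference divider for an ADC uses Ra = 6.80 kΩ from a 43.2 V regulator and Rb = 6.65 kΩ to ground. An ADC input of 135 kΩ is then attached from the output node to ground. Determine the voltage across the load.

V_out ≈ 20.8 V

The load sits in parallel with Rb: Rb‖R_L = (6.65 × 135) / (6.65 + 135) = 6.338 kΩ.
V_out = 43.2 × 6.338 / (6.80 + 6.338) = 43.2 × 6.338/13.14 = 20.8 V.
(Unloaded it would have been 21.4 V.)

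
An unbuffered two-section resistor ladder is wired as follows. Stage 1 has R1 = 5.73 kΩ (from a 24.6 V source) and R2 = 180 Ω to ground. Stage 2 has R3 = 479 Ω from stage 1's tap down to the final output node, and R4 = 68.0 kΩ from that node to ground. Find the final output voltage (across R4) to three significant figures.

V_out ≈ 0.742 V

Stage 2 presents R3+R4 = 68480 Ω as a load on stage 1's tap.
Stage 1's lower leg becomes R2‖(R3+R4) = 179.5 Ω, so V_mid = 24.6 × 179.5/5910 = 0.7473 V.
Stage 2 is itself unloaded: V_out = V_mid × R4/(R3+R4) = 0.7473 × 68000/68480 = 0.742 V.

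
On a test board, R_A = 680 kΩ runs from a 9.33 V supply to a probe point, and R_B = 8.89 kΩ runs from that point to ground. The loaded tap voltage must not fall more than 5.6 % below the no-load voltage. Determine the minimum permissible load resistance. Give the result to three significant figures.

R_L(min) ≈ 148 kΩ

Output resistance R_th = R_A‖R_B = (680 × 8.89)/688.9 = 8.775 kΩ.
The fractional drop is R_th/(R_th + R_L); requiring this ≤ 0.0560 gives R_L ≥ R_th(1/0.0560 − 1) = 8.775 × 16.86 = 148 kΩ.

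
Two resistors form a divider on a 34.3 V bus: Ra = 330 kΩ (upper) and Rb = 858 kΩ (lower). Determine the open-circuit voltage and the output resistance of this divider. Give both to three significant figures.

V_th is the open-circuit tap voltage: 34.3 × 858/(330 + 858) = 24.8 V.
With the supply zeroed, Ra and Rb appear in parallel from the tap: R_th = Ra‖Rb = (330 × 858)/1188 = 238 kΩ.

V_th = 24.8 V, R_th = 238 kΩ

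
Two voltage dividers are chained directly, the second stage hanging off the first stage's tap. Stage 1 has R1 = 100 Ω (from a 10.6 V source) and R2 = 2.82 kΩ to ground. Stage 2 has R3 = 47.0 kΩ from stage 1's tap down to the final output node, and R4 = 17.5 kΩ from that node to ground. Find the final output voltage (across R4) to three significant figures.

Stage 2 presents R3+R4 = 64500 Ω as a load on stage 1's tap.
Stage 1's lower leg becomes R2‖(R3+R4) = 2702 Ω, so V_mid = 10.6 × 2702/2802 = 10.22 V.
Stage 2 is itself unloaded: V_out = V_mid × R4/(R3+R4) = 10.22 × 17500/64500 = 2.77 V.

V_out ≈ 2.77 V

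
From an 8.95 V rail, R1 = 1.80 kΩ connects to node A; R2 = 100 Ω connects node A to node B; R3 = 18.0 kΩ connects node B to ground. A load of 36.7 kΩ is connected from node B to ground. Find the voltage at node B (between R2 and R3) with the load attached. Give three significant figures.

At node B, R3 is in parallel with the load: R3‖R_L = 12080 Ω.
Below node A the resistance is R2 + (R3‖R_L) = 12180 Ω, so V_A = 8.95 × 12180/13980 = 7.797 V.
Then V_B = V_A × (R3‖R_L)/(R2 + R3‖R_L) = 7.797 × 12080/12180 = 7.73 V.

V ≈ 7.73 V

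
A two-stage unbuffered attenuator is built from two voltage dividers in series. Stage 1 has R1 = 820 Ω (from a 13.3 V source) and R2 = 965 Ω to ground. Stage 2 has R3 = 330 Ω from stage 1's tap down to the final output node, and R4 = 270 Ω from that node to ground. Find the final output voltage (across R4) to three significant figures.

Stage 2 presents R3+R4 = 600.0 Ω as a load on stage 1's tap.
Stage 1's lower leg becomes R2‖(R3+R4) = 370.0 Ω, so V_mid = 13.3 × 370.0/1190 = 4.135 V.
Stage 2 is itself unloaded: V_out = V_mid × R4/(R3+R4) = 4.135 × 270/600.0 = 1.86 V.

V_out ≈ 1.86 V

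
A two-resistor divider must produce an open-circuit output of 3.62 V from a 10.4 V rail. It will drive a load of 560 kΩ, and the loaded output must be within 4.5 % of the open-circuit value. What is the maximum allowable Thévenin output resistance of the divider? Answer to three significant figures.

Loading drop = R_th/(R_th + R_L) ≤ 0.0450, so R_th ≤ R_L · ε/(1−ε) = 560 kΩ × 0.0450/0.9550 = 26.4 kΩ.

R_th ≤ 26.4 kΩ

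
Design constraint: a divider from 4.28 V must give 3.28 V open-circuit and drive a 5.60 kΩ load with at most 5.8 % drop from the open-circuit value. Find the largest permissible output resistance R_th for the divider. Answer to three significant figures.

Loading drop = R_th/(R_th + R_L) ≤ 0.0580, so R_th ≤ R_L · ε/(1−ε) = 5.60 kΩ × 0.0580/0.9420 = 345 Ω.
(Any R1, R2 with R2/(R1+R2) = 0.766 and R1‖R2 ≤ 345 Ω will meet the spec.)

R_th ≤ 345 Ω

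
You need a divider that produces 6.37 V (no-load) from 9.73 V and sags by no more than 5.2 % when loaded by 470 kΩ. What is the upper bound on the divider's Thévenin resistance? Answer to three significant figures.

Loading drop = R_th/(R_th + R_L) ≤ 0.0520, so R_th ≤ R_L · ε/(1−ε) = 470 kΩ × 0.0520/0.9480 = 25.8 kΩ.

R_th ≤ 25.8 kΩ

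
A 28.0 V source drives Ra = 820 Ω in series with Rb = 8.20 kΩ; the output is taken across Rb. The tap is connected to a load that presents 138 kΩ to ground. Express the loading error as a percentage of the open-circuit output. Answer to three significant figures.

The divider's output (Thévenin) resistance is Ra‖Rb = 745.5 Ω.
Fractional drop under load = R_th/(R_th + R_L) = 745.5 / (745.5 + 138000) = 0.005373.
So the output falls by 0.537 %.

0.537 %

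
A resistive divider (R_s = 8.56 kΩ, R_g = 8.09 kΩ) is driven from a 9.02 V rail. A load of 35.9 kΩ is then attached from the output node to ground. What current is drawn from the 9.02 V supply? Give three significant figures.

R_g‖R_L = 6.602 kΩ, so the source sees R_s + R_g‖R_L = 15.16 kΩ.
I = 9.02 V / 15.16 kΩ = 0.595 mA.

I ≈ 0.595 mA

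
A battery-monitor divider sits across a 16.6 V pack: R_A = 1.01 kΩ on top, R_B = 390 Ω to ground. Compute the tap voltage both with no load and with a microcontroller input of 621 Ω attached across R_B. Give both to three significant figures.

Unloaded: 4.62 V; loaded: 3.18 V

Open-circuit: V = 16.6 × 390/(1010 + 390) = 4.62 V.
With the load, R_B becomes R_B‖R_L = 239.6 Ω, so V = 16.6 × 239.6/1250 = 3.18 V.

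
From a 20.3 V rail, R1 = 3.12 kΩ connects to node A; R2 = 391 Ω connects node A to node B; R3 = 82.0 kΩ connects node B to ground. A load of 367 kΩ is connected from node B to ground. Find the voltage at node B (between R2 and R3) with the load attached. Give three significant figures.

At node B, R3 is in parallel with the load: R3‖R_L = 67020 Ω.
Below node A the resistance is R2 + (R3‖R_L) = 67420 Ω, so V_A = 20.3 × 67420/70540 = 19.40 V.
Then V_B = V_A × (R3‖R_L)/(R2 + R3‖R_L) = 19.40 × 67020/67420 = 19.3 V.

V ≈ 19.3 V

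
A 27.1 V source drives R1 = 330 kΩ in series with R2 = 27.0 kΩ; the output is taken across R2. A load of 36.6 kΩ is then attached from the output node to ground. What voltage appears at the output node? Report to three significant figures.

V_out ≈ 1.22 V

The load sits in parallel with R2: R2‖R_L = (27.0 × 36.6) / (27.0 + 36.6) = 15.54 kΩ.
V_out = 27.1 × 15.54 / (330 + 15.54) = 27.1 × 15.54/345.5 = 1.22 V.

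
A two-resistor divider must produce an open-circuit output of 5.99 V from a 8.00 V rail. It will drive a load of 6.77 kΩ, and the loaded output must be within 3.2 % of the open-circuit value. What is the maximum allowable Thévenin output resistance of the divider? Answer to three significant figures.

R_th ≤ 224 Ω

Loading drop = R_th/(R_th + R_L) ≤ 0.0320, so R_th ≤ R_L · ε/(1−ε) = 6.77 kΩ × 0.0320/0.9680 = 224 Ω.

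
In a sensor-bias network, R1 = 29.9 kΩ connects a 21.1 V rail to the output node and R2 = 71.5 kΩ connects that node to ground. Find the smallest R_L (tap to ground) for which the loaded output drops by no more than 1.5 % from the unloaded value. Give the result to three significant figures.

R_L(min) ≈ 1.38 MΩ

Output resistance R_th = R1‖R2 = (29.9 × 71.5)/101.4 = 21.08 kΩ.
The fractional drop is R_th/(R_th + R_L); requiring this ≤ 0.0150 gives R_L ≥ R_th(1/0.0150 − 1) = 21.08 × 65.67 = 1.38 MΩ.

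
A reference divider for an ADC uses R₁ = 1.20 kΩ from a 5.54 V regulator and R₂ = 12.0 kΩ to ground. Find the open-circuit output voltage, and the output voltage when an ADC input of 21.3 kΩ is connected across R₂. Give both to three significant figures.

Open-circuit: V = 5.54 × 12.0/(1.20 + 12.0) = 5.04 V.
With the load, R₂ becomes R₂‖R_L = 7.676 kΩ, so V = 5.54 × 7.676/8.876 = 4.79 V.

Unloaded: 5.04 V; loaded: 4.79 V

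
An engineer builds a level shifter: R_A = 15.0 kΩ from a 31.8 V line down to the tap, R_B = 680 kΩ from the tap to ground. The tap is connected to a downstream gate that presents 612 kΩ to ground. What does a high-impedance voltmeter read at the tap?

V_out ≈ 30.4 V

The load sits in parallel with R_B: R_B‖R_L = (680 × 612) / (680 + 612) = 322.1 kΩ.
V_out = 31.8 × 322.1 / (15.0 + 322.1) = 31.8 × 322.1/337.1 = 30.4 V.
(Unloaded it would have been 31.1 V.)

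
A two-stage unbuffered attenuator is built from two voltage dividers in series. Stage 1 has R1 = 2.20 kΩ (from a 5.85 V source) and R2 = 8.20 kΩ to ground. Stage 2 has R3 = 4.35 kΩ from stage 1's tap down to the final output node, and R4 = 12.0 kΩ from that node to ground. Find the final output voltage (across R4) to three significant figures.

Stage 2 presents R3+R4 = 16.35 kΩ as a load on stage 1's tap.
Stage 1's lower leg becomes R2‖(R3+R4) = 5.461 kΩ, so V_mid = 5.85 × 5.461/7.661 = 4.170 V.
Stage 2 is itself unloaded: V_out = V_mid × R4/(R3+R4) = 4.170 × 12.0/16.35 = 3.06 V.

V_out ≈ 3.06 V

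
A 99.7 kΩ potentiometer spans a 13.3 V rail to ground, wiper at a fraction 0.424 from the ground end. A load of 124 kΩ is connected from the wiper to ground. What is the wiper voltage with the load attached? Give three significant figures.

The wiper splits the pot into (1−α)R = 57.43 kΩ above and αR = 42.27 kΩ below.
Lower section ‖ load = 31.53 kΩ.
V_wiper = 13.3 × 31.53/(57.43 + 31.53) = 4.71 V.

V ≈ 4.71 V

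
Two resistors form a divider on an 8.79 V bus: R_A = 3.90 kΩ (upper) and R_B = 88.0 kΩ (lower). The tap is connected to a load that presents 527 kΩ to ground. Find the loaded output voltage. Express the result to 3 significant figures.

V_out ≈ 8.36 V

The load sits in parallel with R_B: R_B‖R_L = (88.0 × 527) / (88.0 + 527) = 75.41 kΩ.
V_out = 8.79 × 75.41 / (3.90 + 75.41) = 8.79 × 75.41/79.31 = 8.36 V.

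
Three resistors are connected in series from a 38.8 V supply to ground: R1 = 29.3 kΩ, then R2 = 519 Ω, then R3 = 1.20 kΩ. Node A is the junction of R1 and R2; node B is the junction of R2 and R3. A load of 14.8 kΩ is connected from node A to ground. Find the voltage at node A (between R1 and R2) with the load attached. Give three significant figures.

Below node A the series string R2+R3 = 1719 Ω sits in parallel with the 14800 Ω load: 1540 Ω.
V_A = 38.8 × 1540/(29300 + 1540) = 1.94 V.

V ≈ 1.94 V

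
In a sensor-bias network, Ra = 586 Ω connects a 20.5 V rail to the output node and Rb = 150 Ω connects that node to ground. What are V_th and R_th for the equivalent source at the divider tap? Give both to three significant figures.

V_th = 4.18 V, R_th = 119 Ω

V_th is the open-circuit tap voltage: 20.5 × 150/(586 + 150) = 4.18 V.
With the supply zeroed, Ra and Rb appear in parallel from the tap: R_th = Ra‖Rb = (586 × 150)/736.0 = 119 Ω.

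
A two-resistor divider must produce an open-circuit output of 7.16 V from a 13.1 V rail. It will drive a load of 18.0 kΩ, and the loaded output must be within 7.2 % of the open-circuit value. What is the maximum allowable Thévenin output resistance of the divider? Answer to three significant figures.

R_th ≤ 1.40 kΩ

Loading drop = R_th/(R_th + R_L) ≤ 0.0720, so R_th ≤ R_L · ε/(1−ε) = 18.0 kΩ × 0.0720/0.9280 = 1.40 kΩ.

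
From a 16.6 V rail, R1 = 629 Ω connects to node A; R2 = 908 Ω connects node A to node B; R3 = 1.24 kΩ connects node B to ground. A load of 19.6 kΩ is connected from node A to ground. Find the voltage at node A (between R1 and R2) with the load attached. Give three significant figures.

Below node A the series string R2+R3 = 2148 Ω sits in parallel with the 19600 Ω load: 1936 Ω.
V_A = 16.6 × 1936/(629 + 1936) = 12.5 V.

V ≈ 12.5 V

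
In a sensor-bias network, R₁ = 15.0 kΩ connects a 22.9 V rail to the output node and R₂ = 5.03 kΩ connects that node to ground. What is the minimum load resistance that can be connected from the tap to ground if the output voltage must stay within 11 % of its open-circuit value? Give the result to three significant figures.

Output resistance R_th = R₁‖R₂ = (15.0 × 5.03)/20.03 = 3.767 kΩ.
The fractional drop is R_th/(R_th + R_L); requiring this ≤ 0.110 gives R_L ≥ R_th(1/0.110 − 1) = 3.767 × 8.091 = 30.5 kΩ.

R_L(min) ≈ 30.5 kΩ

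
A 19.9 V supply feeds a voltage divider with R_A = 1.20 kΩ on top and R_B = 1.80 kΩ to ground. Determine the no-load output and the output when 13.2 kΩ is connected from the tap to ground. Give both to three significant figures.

Open-circuit: V = 19.9 × 1.80/(1.20 + 1.80) = 11.9 V.
With the load, R_B becomes R_B‖R_L = 1.584 kΩ, so V = 19.9 × 1.584/2.784 = 11.3 V.

Unloaded: 11.9 V; loaded: 11.3 V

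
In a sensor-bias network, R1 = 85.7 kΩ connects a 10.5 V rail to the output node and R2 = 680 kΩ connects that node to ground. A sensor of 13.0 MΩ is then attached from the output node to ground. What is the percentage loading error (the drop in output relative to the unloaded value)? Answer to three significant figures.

The divider's output (Thévenin) resistance is R1‖R2 = 76.11 kΩ.
Fractional drop under load = R_th/(R_th + R_L) = 76.11 / (76.11 + 13000) = 0.005820.
So the output falls by 0.582 %.

0.582 %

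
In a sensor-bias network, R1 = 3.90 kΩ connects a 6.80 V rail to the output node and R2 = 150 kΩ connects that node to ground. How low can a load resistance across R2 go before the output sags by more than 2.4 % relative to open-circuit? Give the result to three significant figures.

R_L(min) ≈ 155 kΩ

Output resistance R_th = R1‖R2 = (3.90 × 150)/153.9 = 3.801 kΩ.
The fractional drop is R_th/(R_th + R_L); requiring this ≤ 0.0240 gives R_L ≥ R_th(1/0.0240 − 1) = 3.801 × 40.67 = 155 kΩ.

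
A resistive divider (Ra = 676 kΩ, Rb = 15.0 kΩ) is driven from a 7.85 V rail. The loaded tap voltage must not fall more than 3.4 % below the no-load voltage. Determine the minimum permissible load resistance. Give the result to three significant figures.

R_L(min) ≈ 417 kΩ

Output resistance R_th = Ra‖Rb = (676 × 15.0)/691.0 = 14.67 kΩ.
The fractional drop is R_th/(R_th + R_L); requiring this ≤ 0.0340 gives R_L ≥ R_th(1/0.0340 − 1) = 14.67 × 28.41 = 417 kΩ.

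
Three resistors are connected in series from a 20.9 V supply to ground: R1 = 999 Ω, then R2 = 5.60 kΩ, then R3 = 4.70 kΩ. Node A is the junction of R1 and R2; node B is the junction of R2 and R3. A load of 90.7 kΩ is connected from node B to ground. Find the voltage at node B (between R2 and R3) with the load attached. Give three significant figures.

At node B, R3 is in parallel with the load: R3‖R_L = 4468 Ω.
Below node A the resistance is R2 + (R3‖R_L) = 10070 Ω, so V_A = 20.9 × 10070/11070 = 19.01 V.
Then V_B = V_A × (R3‖R_L)/(R2 + R3‖R_L) = 19.01 × 4468/10070 = 8.44 V.

V ≈ 8.44 V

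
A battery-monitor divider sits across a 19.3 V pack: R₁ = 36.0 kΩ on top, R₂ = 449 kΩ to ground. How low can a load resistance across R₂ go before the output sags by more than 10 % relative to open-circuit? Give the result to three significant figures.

R_L(min) ≈ 300 kΩ

Output resistance R_th = R₁‖R₂ = (36.0 × 449)/485.0 = 33.33 kΩ.
The fractional drop is R_th/(R_th + R_L); requiring this ≤ 0.100 gives R_L ≥ R_th(1/0.100 − 1) = 33.33 × 9.000 = 300 kΩ.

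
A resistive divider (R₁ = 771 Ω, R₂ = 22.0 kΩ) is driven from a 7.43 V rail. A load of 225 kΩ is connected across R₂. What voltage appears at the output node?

V_out ≈ 7.15 V

The load sits in parallel with R₂: R₂‖R_L = (22000 × 225000) / (22000 + 225000) = 20040 Ω.
V_out = 7.43 × 20040 / (771 + 20040) = 7.43 × 20040/20810 = 7.15 V.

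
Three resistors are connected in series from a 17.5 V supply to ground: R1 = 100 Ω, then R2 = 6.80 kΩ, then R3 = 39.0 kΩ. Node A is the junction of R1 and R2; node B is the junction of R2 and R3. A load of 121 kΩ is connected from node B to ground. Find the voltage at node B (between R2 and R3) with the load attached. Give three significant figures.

V ≈ 14.2 V

At node B, R3 is in parallel with the load: R3‖R_L = 29490 Ω.
Below node A the resistance is R2 + (R3‖R_L) = 36290 Ω, so V_A = 17.5 × 36290/36390 = 17.45 V.
Then V_B = V_A × (R3‖R_L)/(R2 + R3‖R_L) = 17.45 × 29490/36290 = 14.2 V.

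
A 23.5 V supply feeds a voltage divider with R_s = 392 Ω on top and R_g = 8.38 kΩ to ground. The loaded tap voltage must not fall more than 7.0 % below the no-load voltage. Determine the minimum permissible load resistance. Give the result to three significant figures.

Output resistance R_th = R_s‖R_g = (392 × 8380)/8772 = 374.5 Ω.
The fractional drop is R_th/(R_th + R_L); requiring this ≤ 0.0700 gives R_L ≥ R_th(1/0.0700 − 1) = 374.5 × 13.29 = 4.98 kΩ.

R_L(min) ≈ 4.98 kΩ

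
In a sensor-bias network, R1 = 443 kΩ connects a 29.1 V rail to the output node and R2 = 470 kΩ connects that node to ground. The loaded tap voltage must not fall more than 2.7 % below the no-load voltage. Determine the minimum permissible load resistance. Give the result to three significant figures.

Output resistance R_th = R1‖R2 = (443 × 470)/913.0 = 228.1 kΩ.
The fractional drop is R_th/(R_th + R_L); requiring this ≤ 0.0270 gives R_L ≥ R_th(1/0.0270 − 1) = 228.1 × 36.04 = 8.22 MΩ.

R_L(min) ≈ 8.22 MΩ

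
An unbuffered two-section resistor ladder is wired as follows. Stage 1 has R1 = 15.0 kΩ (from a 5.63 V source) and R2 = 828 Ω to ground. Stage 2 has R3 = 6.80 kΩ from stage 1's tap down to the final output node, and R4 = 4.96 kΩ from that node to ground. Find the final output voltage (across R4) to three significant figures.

V_out ≈ 0.116 V

Stage 2 presents R3+R4 = 11760 Ω as a load on stage 1's tap.
Stage 1's lower leg becomes R2‖(R3+R4) = 773.5 Ω, so V_mid = 5.63 × 773.5/15770 = 0.2761 V.
Stage 2 is itself unloaded: V_out = V_mid × R4/(R3+R4) = 0.2761 × 4960/11760 = 0.116 V.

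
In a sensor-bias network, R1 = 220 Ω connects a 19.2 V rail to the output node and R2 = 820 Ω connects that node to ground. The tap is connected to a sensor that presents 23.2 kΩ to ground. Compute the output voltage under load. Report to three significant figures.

V_out ≈ 15.0 V

The load sits in parallel with R2: R2‖R_L = (820 × 23200) / (820 + 23200) = 792.0 Ω.
V_out = 19.2 × 792.0 / (220 + 792.0) = 19.2 × 792.0/1012 = 15.0 V.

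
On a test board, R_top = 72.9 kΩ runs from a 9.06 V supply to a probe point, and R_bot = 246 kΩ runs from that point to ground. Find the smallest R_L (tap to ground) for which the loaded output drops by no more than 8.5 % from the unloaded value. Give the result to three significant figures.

R_L(min) ≈ 605 kΩ

Output resistance R_th = R_top‖R_bot = (72.9 × 246)/318.9 = 56.24 kΩ.
The fractional drop is R_th/(R_th + R_L); requiring this ≤ 0.0850 gives R_L ≥ R_th(1/0.0850 − 1) = 56.24 × 10.76 = 605 kΩ.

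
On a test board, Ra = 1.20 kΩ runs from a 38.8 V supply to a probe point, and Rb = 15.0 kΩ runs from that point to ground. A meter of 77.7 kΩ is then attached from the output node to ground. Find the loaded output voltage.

The load sits in parallel with Rb: Rb‖R_L = (15.0 × 77.7) / (15.0 + 77.7) = 12.57 kΩ.
V_out = 38.8 × 12.57 / (1.20 + 12.57) = 38.8 × 12.57/13.77 = 35.4 V.
(Unloaded it would have been 35.9 V.)

V_out ≈ 35.4 V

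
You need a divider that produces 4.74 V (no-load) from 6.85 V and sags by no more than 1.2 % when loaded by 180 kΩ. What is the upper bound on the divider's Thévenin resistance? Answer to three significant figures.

Loading drop = R_th/(R_th + R_L) ≤ 0.0120, so R_th ≤ R_L · ε/(1−ε) = 180 kΩ × 0.0120/0.9880 = 2.19 kΩ.
(Any R1, R2 with R2/(R1+R2) = 0.692 and R1‖R2 ≤ 2.19 kΩ will meet the spec.)

R_th ≤ 2.19 kΩ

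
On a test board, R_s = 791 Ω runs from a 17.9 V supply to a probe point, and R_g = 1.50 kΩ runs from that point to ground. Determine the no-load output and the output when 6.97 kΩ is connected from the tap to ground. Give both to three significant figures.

Unloaded: 11.7 V; loaded: 10.9 V

Open-circuit: V = 17.9 × 1500/(791 + 1500) = 11.7 V.
With the load, R_g becomes R_g‖R_L = 1234 Ω, so V = 17.9 × 1234/2025 = 10.9 V.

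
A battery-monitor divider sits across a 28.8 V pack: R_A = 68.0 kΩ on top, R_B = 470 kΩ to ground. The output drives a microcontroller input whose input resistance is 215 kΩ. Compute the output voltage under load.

The load sits in parallel with R_B: R_B‖R_L = (470 × 215) / (470 + 215) = 147.5 kΩ.
V_out = 28.8 × 147.5 / (68.0 + 147.5) = 28.8 × 147.5/215.5 = 19.7 V.
(Unloaded it would have been 25.2 V.)

V_out ≈ 19.7 V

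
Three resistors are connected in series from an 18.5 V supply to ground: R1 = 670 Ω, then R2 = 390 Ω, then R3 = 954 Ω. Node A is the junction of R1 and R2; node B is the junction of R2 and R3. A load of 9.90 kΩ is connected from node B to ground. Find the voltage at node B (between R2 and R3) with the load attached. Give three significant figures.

V ≈ 8.34 V

At node B, R3 is in parallel with the load: R3‖R_L = 870.1 Ω.
Below node A the resistance is R2 + (R3‖R_L) = 1260 Ω, so V_A = 18.5 × 1260/1930 = 12.08 V.
Then V_B = V_A × (R3‖R_L)/(R2 + R3‖R_L) = 12.08 × 870.1/1260 = 8.34 V.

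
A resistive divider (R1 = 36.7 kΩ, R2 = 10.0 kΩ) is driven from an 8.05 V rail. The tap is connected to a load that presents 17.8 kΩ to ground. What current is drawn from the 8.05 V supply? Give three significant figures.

I ≈ 0.187 mA

R2‖R_L = 6.403 kΩ, so the source sees R1 + R2‖R_L = 43.10 kΩ.
I = 8.05 V / 43.10 kΩ = 0.187 mA.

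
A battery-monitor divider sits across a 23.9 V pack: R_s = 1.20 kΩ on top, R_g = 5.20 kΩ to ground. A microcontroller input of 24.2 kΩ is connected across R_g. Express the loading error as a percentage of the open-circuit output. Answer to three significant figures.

3.87 %

The divider's output (Thévenin) resistance is R_s‖R_g = 0.9750 kΩ.
Fractional drop under load = R_th/(R_th + R_L) = 0.9750 / (0.9750 + 24.2) = 0.03873.
So the output falls by 3.87 %.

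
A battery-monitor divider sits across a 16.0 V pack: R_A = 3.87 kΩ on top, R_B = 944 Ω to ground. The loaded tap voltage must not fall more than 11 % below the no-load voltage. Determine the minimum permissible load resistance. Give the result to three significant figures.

R_L(min) ≈ 6.14 kΩ

Output resistance R_th = R_A‖R_B = (3870 × 944)/4814 = 758.9 Ω.
The fractional drop is R_th/(R_th + R_L); requiring this ≤ 0.110 gives R_L ≥ R_th(1/0.110 − 1) = 758.9 × 8.091 = 6.14 kΩ.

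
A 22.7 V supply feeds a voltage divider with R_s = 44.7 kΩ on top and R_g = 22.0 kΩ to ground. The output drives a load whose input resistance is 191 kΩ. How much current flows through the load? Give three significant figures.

R_g‖R_L = 19.73 kΩ; V_out = 22.7 × 19.73/64.43 = 6.951 V.
I_L = V_out / R_L = 6.951 / 191 kΩ = 0.0364 mA.

I_L ≈ 0.0364 mA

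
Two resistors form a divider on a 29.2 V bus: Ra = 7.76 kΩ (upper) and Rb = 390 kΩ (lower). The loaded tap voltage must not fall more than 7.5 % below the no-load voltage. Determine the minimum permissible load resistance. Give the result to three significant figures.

R_L(min) ≈ 93.8 kΩ

Output resistance R_th = Ra‖Rb = (7.76 × 390)/397.8 = 7.609 kΩ.
The fractional drop is R_th/(R_th + R_L); requiring this ≤ 0.0750 gives R_L ≥ R_th(1/0.0750 − 1) = 7.609 × 12.33 = 93.8 kΩ.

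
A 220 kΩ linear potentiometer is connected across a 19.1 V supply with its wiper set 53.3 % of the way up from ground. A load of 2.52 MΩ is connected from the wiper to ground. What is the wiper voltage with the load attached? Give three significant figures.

V ≈ 9.96 V

The wiper splits the pot into (1−α)R = 102.7 kΩ above and αR = 117.3 kΩ below.
Lower section ‖ load = 112.0 kΩ.
V_wiper = 19.1 × 112.0/(102.7 + 112.0) = 9.96 V.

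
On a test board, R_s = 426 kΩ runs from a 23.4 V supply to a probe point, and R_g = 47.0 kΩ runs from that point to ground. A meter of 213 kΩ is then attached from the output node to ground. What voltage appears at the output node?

The load sits in parallel with R_g: R_g‖R_L = (47.0 × 213) / (47.0 + 213) = 38.50 kΩ.
V_out = 23.4 × 38.50 / (426 + 38.50) = 23.4 × 38.50/464.5 = 1.94 V.

V_out ≈ 1.94 V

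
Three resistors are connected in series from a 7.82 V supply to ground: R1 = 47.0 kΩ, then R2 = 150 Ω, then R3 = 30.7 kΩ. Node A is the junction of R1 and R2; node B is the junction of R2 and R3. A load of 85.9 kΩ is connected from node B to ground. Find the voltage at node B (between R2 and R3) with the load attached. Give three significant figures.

V ≈ 2.54 V

At node B, R3 is in parallel with the load: R3‖R_L = 22620 Ω.
Below node A the resistance is R2 + (R3‖R_L) = 22770 Ω, so V_A = 7.82 × 22770/69770 = 2.552 V.
Then V_B = V_A × (R3‖R_L)/(R2 + R3‖R_L) = 2.552 × 22620/22770 = 2.54 V.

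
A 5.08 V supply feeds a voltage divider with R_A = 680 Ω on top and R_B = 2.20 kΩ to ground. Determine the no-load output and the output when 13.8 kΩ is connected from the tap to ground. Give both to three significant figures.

Open-circuit: V = 5.08 × 2200/(680 + 2200) = 3.88 V.
With the load, R_B becomes R_B‖R_L = 1898 Ω, so V = 5.08 × 1898/2578 = 3.74 V.

Unloaded: 3.88 V; loaded: 3.74 V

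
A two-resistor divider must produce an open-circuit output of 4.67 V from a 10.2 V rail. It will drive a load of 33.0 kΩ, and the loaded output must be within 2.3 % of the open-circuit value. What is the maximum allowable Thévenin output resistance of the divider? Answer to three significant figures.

Loading drop = R_th/(R_th + R_L) ≤ 0.0230, so R_th ≤ R_L · ε/(1−ε) = 33.0 kΩ × 0.0230/0.9770 = 777 Ω.
(Any R1, R2 with R2/(R1+R2) = 0.458 and R1‖R2 ≤ 777 Ω will meet the spec.)

R_th ≤ 777 Ω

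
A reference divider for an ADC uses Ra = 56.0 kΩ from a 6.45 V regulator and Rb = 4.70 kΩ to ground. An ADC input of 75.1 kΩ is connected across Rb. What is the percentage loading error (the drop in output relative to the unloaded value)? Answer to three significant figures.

5.46 %

The divider's output (Thévenin) resistance is Ra‖Rb = 4.336 kΩ.
Fractional drop under load = R_th/(R_th + R_L) = 4.336 / (4.336 + 75.1) = 0.05459.
So the output falls by 5.46 %.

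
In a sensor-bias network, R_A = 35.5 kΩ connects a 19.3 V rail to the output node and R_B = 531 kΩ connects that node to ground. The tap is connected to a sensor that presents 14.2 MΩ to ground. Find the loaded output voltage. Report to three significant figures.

V_out ≈ 18.0 V

The load sits in parallel with R_B: R_B‖R_L = (531 × 14200) / (531 + 14200) = 511.9 kΩ.
V_out = 19.3 × 511.9 / (35.5 + 511.9) = 19.3 × 511.9/547.4 = 18.0 V.
(Unloaded it would have been 18.1 V.)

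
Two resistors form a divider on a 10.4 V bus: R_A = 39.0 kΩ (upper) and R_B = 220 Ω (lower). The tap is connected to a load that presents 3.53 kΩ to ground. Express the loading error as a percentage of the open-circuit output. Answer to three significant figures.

5.84 %

The divider's output (Thévenin) resistance is R_A‖R_B = 218.8 Ω.
Fractional drop under load = R_th/(R_th + R_L) = 218.8 / (218.8 + 3530) = 0.05836.
So the output falls by 5.84 %.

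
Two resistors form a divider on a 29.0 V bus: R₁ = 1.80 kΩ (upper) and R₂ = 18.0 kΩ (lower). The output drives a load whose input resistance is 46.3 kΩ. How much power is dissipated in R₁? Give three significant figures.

Total resistance from the source is R₁ + (R₂‖R_L) = 14.76 kΩ, so I = 29.0/14.76 kΩ = 1.965 mA.
P = I²·R₁ = (1.965 mA)² × 1.80 kΩ = 6.95 mW.

P ≈ 6.95 mW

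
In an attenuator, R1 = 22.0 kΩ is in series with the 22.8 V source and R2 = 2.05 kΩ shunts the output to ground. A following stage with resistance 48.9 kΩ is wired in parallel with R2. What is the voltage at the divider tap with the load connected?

The load sits in parallel with R2: R2‖R_L = (2.05 × 48.9) / (2.05 + 48.9) = 1.968 kΩ.
V_out = 22.8 × 1.968 / (22.0 + 1.968) = 22.8 × 1.968/23.97 = 1.87 V.

V_out ≈ 1.87 V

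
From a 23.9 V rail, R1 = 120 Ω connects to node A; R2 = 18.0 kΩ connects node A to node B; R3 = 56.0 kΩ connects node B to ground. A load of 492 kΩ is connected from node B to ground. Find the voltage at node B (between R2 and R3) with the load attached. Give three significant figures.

V ≈ 17.6 V

At node B, R3 is in parallel with the load: R3‖R_L = 50280 Ω.
Below node A the resistance is R2 + (R3‖R_L) = 68280 Ω, so V_A = 23.9 × 68280/68400 = 23.86 V.
Then V_B = V_A × (R3‖R_L)/(R2 + R3‖R_L) = 23.86 × 50280/68280 = 17.6 V.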